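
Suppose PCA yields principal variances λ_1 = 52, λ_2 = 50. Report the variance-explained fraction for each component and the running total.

Step 1 — total variance = trace(Sigma) = Σ λ_i = 52 + 50 = 102.

Step 2 — fraction explained by component i = λ_i / Σ λ:
  PC1: 52/102 = 0.5098
  PC2: 50/102 = 0.4902

Step 3 — cumulative fraction after k components = (λ_1 + ... + λ_k) / Σ λ:
  k = 1: 52/102 = 0.5098
  k = 2: (52 + 50)/102 = 102/102 = 1

Summary (fraction, with percent):

explained: PC1 0.5098 (50.98%), PC2 0.4902 (49.02%);  cumulative: 0.5098, 1


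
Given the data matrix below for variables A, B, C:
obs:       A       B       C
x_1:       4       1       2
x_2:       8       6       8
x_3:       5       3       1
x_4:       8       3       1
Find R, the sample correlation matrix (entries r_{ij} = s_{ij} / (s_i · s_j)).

Step 1 — column means:
  mean(A) = (4 + 8 + 5 + 8) / 4 = 25/4 = 6.25
  mean(B) = (1 + 6 + 3 + 3) / 4 = 13/4 = 3.25
  mean(C) = (2 + 8 + 1 + 1) / 4 = 12/4 = 3

Step 2 — sample variances and covariances s[i,j] = (1/(n-1)) · Σ_k (x_{k,i} - mean_i) · (x_{k,j} - mean_j), with n-1 = 3:
  s[A,A] = ((-2.25)·(-2.25) + (1.75)·(1.75) + (-1.25)·(-1.25) + (1.75)·(1.75)) / 3 = 12.75/3 = 4.25
  s[A,B] = ((-2.25)·(-2.25) + (1.75)·(2.75) + (-1.25)·(-0.25) + (1.75)·(-0.25)) / 3 = 9.75/3 = 3.25
  s[A,C] = ((-2.25)·(-1) + (1.75)·(5) + (-1.25)·(-2) + (1.75)·(-2)) / 3 = 10/3 = 3.3333
  s[B,B] = ((-2.25)·(-2.25) + (2.75)·(2.75) + (-0.25)·(-0.25) + (-0.25)·(-0.25)) / 3 = 12.75/3 = 4.25
  s[B,C] = ((-2.25)·(-1) + (2.75)·(5) + (-0.25)·(-2) + (-0.25)·(-2)) / 3 = 17/3 = 5.6667
  s[C,C] = ((-1)·(-1) + (5)·(5) + (-2)·(-2) + (-2)·(-2)) / 3 = 34/3 = 11.3333
  Sample standard deviations s_i = √(s[i,i]):
  s(A) = √(4.25) = 2.0616
  s(B) = √(4.25) = 2.0616
  s(C) = √(11.3333) = 3.3665

Step 3 — r_{ij} = s_{ij} / (s_i · s_j):
  r[A,A] = 1 (diagonal).
  r[A,B] = 3.25 / (2.0616 · 2.0616) = 3.25 / 4.25 = 0.7647
  r[A,C] = 3.3333 / (2.0616 · 3.3665) = 3.3333 / 6.9402 = 0.4803
  r[B,B] = 1 (diagonal).
  r[B,C] = 5.6667 / (2.0616 · 3.3665) = 5.6667 / 6.9402 = 0.8165
  r[C,C] = 1 (diagonal).

R is symmetric with unit diagonal. Assembling:

R = [[1, 0.7647, 0.4803],
 [0.7647, 1, 0.8165],
 [0.4803, 0.8165, 1]]


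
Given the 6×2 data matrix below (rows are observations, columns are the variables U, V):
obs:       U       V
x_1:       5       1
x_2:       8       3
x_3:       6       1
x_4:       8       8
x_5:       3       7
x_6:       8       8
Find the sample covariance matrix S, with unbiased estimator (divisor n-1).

Step 1 — column means:
  mean(U) = (5 + 8 + 6 + 8 + 3 + 8) / 6 = 38/6 = 6.3333
  mean(V) = (1 + 3 + 1 + 8 + 7 + 8) / 6 = 28/6 = 4.6667

Step 2 — sample covariance S[i,j] = (1/(n-1)) · Σ_k (x_{k,i} - mean_i) · (x_{k,j} - mean_j), with n-1 = 5.
  S[U,U] = ((-1.3333)·(-1.3333) + (1.6667)·(1.6667) + (-0.3333)·(-0.3333) + (1.6667)·(1.6667) + (-3.3333)·(-3.3333) + (1.6667)·(1.6667)) / 5 = 21.3333/5 = 4.2667
  S[U,V] = ((-1.3333)·(-3.6667) + (1.6667)·(-1.6667) + (-0.3333)·(-3.6667) + (1.6667)·(3.3333) + (-3.3333)·(2.3333) + (1.6667)·(3.3333)) / 5 = 6.6667/5 = 1.3333
  S[V,V] = ((-3.6667)·(-3.6667) + (-1.6667)·(-1.6667) + (-3.6667)·(-3.6667) + (3.3333)·(3.3333) + (2.3333)·(2.3333) + (3.3333)·(3.3333)) / 5 = 57.3333/5 = 11.4667

S is symmetric (S[j,i] = S[i,j]). Assembling:

S = [[4.2667, 1.3333],
 [1.3333, 11.4667]]


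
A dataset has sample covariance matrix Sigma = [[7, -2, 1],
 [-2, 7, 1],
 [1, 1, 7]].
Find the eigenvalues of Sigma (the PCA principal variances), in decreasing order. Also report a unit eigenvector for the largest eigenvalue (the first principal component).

Step 1 — characteristic polynomial p(λ) = det(λI - Sigma) = λ³ - tr·λ² + c_1·λ - det, where tr = trace, c_1 = sum of the principal 2×2 minors, det = det(Sigma):
  tr = 7 + 7 + 7 = 21,
  c_1 = (7·7 - (-2)²) + (7·7 - (1)²) + (7·7 - (1)²) = 45 + 48 + 48 = 141,
  det = 7·(7·7 - (1)²) - (-2)·((-2)·7 - (1)·(1)) + (1)·((-2)·(1) - 7·(1)) = 7·(48) - (-2)·(-15) + (1)·(-9) = 297.
  So p(λ) = λ³ - 21λ² + 141λ - 297.
Step 2 — look for an integer root (rational root theorem: any rational root is an integer divisor of 297). Testing λ = 9:
  p(9) = 729 - 1701 + 1269 - 297 = 0  ✓
  Dividing out (λ - 9): p(λ) = (λ - 9)(λ² - 12λ + 33).
Step 3 — remaining eigenvalues from the quadratic λ² - 12λ + 33 = 0:
  Δ = 12² - 4·33 = 144 - 132 = 12,  λ = (12 ± √12)/2 = (12 ± 3.4641)/2 ≈ 7.7321 or 4.2679.
  Sorted: λ_1 = 9,  λ_2 = 7.7321,  λ_3 = 4.2679  (check: sum = 21 = tr ✓).

Step 4 — unit eigenvector for λ_1 = 9: v spans the null space of (Sigma - λ_1 I), whose rows are
  r_1 = (-2, -2, 1),  r_2 = (-2, -2, 1),  r_3 = (1, 1, -2).
  v is orthogonal to every row, so take v ∝ r_1 × r_3 = ((-2)·(-2) - (1)·(1), (1)·(1) - (-2)·(-2), (-2)·(1) - (-2)·(1)) = (3, -3, 0).
  Rescale (divide by 3): u = (1, -1, 0).
  ||u|| = √((1)² + (-1)² + (0)²) = √(2) ≈ 1.4142,  v_1 = u/||u|| ≈ (0.7071, -0.7071, 0) (||v_1|| = 1).

λ_1 = 9,  λ_2 = 7.7321,  λ_3 = 4.2679;  v_1 ≈ (0.7071, -0.7071, 0)


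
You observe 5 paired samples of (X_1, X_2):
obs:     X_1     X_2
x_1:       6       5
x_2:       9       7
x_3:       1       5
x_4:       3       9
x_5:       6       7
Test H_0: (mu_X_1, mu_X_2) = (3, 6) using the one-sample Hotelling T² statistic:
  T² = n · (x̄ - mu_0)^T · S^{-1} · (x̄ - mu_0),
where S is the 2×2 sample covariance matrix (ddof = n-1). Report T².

Step 1 — sample mean vector:
  mean(X_1) = (6 + 9 + 1 + 3 + 6) / 5 = 25/5 = 5
  mean(X_2) = (5 + 7 + 5 + 9 + 7) / 5 = 33/5 = 6.6
  x̄ = (5, 6.6),  deviation x̄ - mu_0 = (5, 6.6) - (3, 6) = (2, 0.6).

Step 2 — sample covariance matrix, S[i,j] = (1/(n-1)) · Σ_k (x_{k,i} - mean_i) · (x_{k,j} - mean_j), divisor n-1 = 4:
  S[X_1,X_1] = ((1)·(1) + (4)·(4) + (-4)·(-4) + (-2)·(-2) + (1)·(1)) / 4 = 38/4 = 9.5
  S[X_1,X_2] = ((1)·(-1.6) + (4)·(0.4) + (-4)·(-1.6) + (-2)·(2.4) + (1)·(0.4)) / 4 = 2/4 = 0.5
  S[X_2,X_2] = ((-1.6)·(-1.6) + (0.4)·(0.4) + (-1.6)·(-1.6) + (2.4)·(2.4) + (0.4)·(0.4)) / 4 = 11.2/4 = 2.8
  S = [[9.5, 0.5],
 [0.5, 2.8]].

Step 3 — invert S. det(S) = 9.5·2.8 - (0.5)² = 26.35.
  S^{-1} = (1/det) · [[d, -b], [-b, a]] = [[0.1063, -0.019],
 [-0.019, 0.3605]].

Step 4 — quadratic form (x̄ - mu_0)^T · S^{-1} · (x̄ - mu_0):
  S^{-1} · (x̄ - mu_0) = (0.2011, 0.1784),
  (x̄ - mu_0)^T · [...] = (2)·(0.2011) + (0.6)·(0.1784) = 0.5093.

Step 5 — scale by n: T² = 5 · 0.5093 = 2.5465.

T² ≈ 2.5465


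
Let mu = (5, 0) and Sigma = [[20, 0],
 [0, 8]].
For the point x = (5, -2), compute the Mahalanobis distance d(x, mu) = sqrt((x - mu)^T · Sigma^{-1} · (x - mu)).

Step 1 — centre the observation: (x - mu) = (0, -2).

Step 2 — invert Sigma. det(Sigma) = 20·8 - (0)² = 160.
  Sigma^{-1} = (1/det) · [[d, -b], [-b, a]] = [[0.05, 0],
 [0, 0.125]].

Step 3 — form the quadratic (x - mu)^T · Sigma^{-1} · (x - mu):
  Sigma^{-1} · (x - mu) = (0, -0.25).
  (x - mu)^T · [Sigma^{-1} · (x - mu)] = (0)·(0) + (-2)·(-0.25) = 0.5.

Step 4 — take square root: d = √(0.5) ≈ 0.7071.

d(x, mu) = √(0.5) ≈ 0.7071


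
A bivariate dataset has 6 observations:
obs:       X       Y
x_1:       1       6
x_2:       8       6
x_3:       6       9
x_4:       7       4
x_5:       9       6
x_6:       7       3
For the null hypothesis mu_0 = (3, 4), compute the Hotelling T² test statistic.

Step 1 — sample mean vector:
  mean(X) = (1 + 8 + 6 + 7 + 9 + 7) / 6 = 38/6 = 6.3333
  mean(Y) = (6 + 6 + 9 + 4 + 6 + 3) / 6 = 34/6 = 5.6667
  x̄ = (6.3333, 5.6667),  deviation x̄ - mu_0 = (6.3333, 5.6667) - (3, 4) = (3.3333, 1.6667).

Step 2 — sample covariance matrix, S[i,j] = (1/(n-1)) · Σ_k (x_{k,i} - mean_i) · (x_{k,j} - mean_j), divisor n-1 = 5:
  S[X,X] = ((-5.3333)·(-5.3333) + (1.6667)·(1.6667) + (-0.3333)·(-0.3333) + (0.6667)·(0.6667) + (2.6667)·(2.6667) + (0.6667)·(0.6667)) / 5 = 39.3333/5 = 7.8667
  S[X,Y] = ((-5.3333)·(0.3333) + (1.6667)·(0.3333) + (-0.3333)·(3.3333) + (0.6667)·(-1.6667) + (2.6667)·(0.3333) + (0.6667)·(-2.6667)) / 5 = -4.3333/5 = -0.8667
  S[Y,Y] = ((0.3333)·(0.3333) + (0.3333)·(0.3333) + (3.3333)·(3.3333) + (-1.6667)·(-1.6667) + (0.3333)·(0.3333) + (-2.6667)·(-2.6667)) / 5 = 21.3333/5 = 4.2667
  S = [[7.8667, -0.8667],
 [-0.8667, 4.2667]].

Step 3 — invert S. det(S) = 7.8667·4.2667 - (-0.8667)² = 32.8133.
  S^{-1} = (1/det) · [[d, -b], [-b, a]] = [[0.13, 0.0264],
 [0.0264, 0.2397]].

Step 4 — quadratic form (x̄ - mu_0)^T · S^{-1} · (x̄ - mu_0):
  S^{-1} · (x̄ - mu_0) = (0.4774, 0.4876),
  (x̄ - mu_0)^T · [...] = (3.3333)·(0.4774) + (1.6667)·(0.4876) = 2.4042.

Step 5 — scale by n: T² = 6 · 2.4042 = 14.425.

T² ≈ 14.425


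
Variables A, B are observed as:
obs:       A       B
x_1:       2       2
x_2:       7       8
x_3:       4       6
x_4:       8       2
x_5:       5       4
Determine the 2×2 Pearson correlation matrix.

Step 1 — column means:
  mean(A) = (2 + 7 + 4 + 8 + 5) / 5 = 26/5 = 5.2
  mean(B) = (2 + 8 + 6 + 2 + 4) / 5 = 22/5 = 4.4

Step 2 — sample variances and covariances s[i,j] = (1/(n-1)) · Σ_k (x_{k,i} - mean_i) · (x_{k,j} - mean_j), with n-1 = 4:
  s[A,A] = ((-3.2)·(-3.2) + (1.8)·(1.8) + (-1.2)·(-1.2) + (2.8)·(2.8) + (-0.2)·(-0.2)) / 4 = 22.8/4 = 5.7
  s[A,B] = ((-3.2)·(-2.4) + (1.8)·(3.6) + (-1.2)·(1.6) + (2.8)·(-2.4) + (-0.2)·(-0.4)) / 4 = 5.6/4 = 1.4
  s[B,B] = ((-2.4)·(-2.4) + (3.6)·(3.6) + (1.6)·(1.6) + (-2.4)·(-2.4) + (-0.4)·(-0.4)) / 4 = 27.2/4 = 6.8
  Sample standard deviations s_i = √(s[i,i]):
  s(A) = √(5.7) = 2.3875
  s(B) = √(6.8) = 2.6077

Step 3 — r_{ij} = s_{ij} / (s_i · s_j):
  r[A,A] = 1 (diagonal).
  r[A,B] = 1.4 / (2.3875 · 2.6077) = 1.4 / 6.2258 = 0.2249
  r[B,B] = 1 (diagonal).

R is symmetric with unit diagonal. Assembling:

R = [[1, 0.2249],
 [0.2249, 1]]


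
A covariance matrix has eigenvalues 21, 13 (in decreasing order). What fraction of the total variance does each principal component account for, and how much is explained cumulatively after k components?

Step 1 — total variance = trace(Sigma) = Σ λ_i = 21 + 13 = 34.

Step 2 — fraction explained by component i = λ_i / Σ λ:
  PC1: 21/34 = 0.6176
  PC2: 13/34 = 0.3824

Step 3 — cumulative fraction after k components = (λ_1 + ... + λ_k) / Σ λ:
  k = 1: 21/34 = 0.6176
  k = 2: (21 + 13)/34 = 34/34 = 1

Summary (fraction, with percent):

explained: PC1 0.6176 (61.76%), PC2 0.3824 (38.24%);  cumulative: 0.6176, 1


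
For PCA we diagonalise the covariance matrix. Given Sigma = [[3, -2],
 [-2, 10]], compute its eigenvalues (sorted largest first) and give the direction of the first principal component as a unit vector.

Step 1 — characteristic polynomial of 2×2 Sigma:
  det(Sigma - λI) = λ² - trace · λ + det = 0.
  trace = 3 + 10 = 13, det = 3·10 - (-2)² = 26.
Step 2 — discriminant:
  Δ = trace² - 4·det = 169 - 104 = 65.
Step 3 — eigenvalues:
  λ = (trace ± √Δ)/2 = (13 ± 8.0623)/2,
  λ_1 = 10.5311,  λ_2 = 2.4689.

Step 4 — unit eigenvector for λ_1: solve (Sigma - λ_1 I)v = 0. First row:
  (3 - 10.5311)·v_x + (-2)·v_y = 0, i.e. (-7.5311)·v_x + (-2)·v_y = 0,
  so v ∝ (b, λ_1 - a) = (-2, 7.5311); multiply by -1 so the first entry is positive: u = (2, -7.5311).
  ||u|| = √((2)² + (-7.5311)²) = √(60.7179) ≈ 7.7922,
  v_1 = u/||u|| ≈ (0.2567, -0.9665) (||v_1|| = 1).

λ_1 = 10.5311,  λ_2 = 2.4689;  v_1 ≈ (0.2567, -0.9665)


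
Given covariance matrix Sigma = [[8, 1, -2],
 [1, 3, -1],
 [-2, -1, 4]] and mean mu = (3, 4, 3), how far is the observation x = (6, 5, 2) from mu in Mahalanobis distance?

Step 1 — centre the observation: (x - mu) = (3, 1, -1).

Step 2 — invert Sigma (cofactor / det for 3×3, or solve directly):
  Sigma^{-1} = [[0.1447, -0.0263, 0.0658],
 [-0.0263, 0.3684, 0.0789],
 [0.0658, 0.0789, 0.3026]].

Step 3 — form the quadratic (x - mu)^T · Sigma^{-1} · (x - mu):
  Sigma^{-1} · (x - mu) = (0.3421, 0.2105, -0.0263).
  (x - mu)^T · [Sigma^{-1} · (x - mu)] = (3)·(0.3421) + (1)·(0.2105) + (-1)·(-0.0263) = 1.2632.

Step 4 — take square root: d = √(1.2632) ≈ 1.1239.

d(x, mu) = √(1.2632) ≈ 1.1239


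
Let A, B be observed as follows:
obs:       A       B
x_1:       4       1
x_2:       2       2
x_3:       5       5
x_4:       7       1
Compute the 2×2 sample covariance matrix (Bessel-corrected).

Step 1 — column means:
  mean(A) = (4 + 2 + 5 + 7) / 4 = 18/4 = 4.5
  mean(B) = (1 + 2 + 5 + 1) / 4 = 9/4 = 2.25

Step 2 — sample covariance S[i,j] = (1/(n-1)) · Σ_k (x_{k,i} - mean_i) · (x_{k,j} - mean_j), with n-1 = 3.
  S[A,A] = ((-0.5)·(-0.5) + (-2.5)·(-2.5) + (0.5)·(0.5) + (2.5)·(2.5)) / 3 = 13/3 = 4.3333
  S[A,B] = ((-0.5)·(-1.25) + (-2.5)·(-0.25) + (0.5)·(2.75) + (2.5)·(-1.25)) / 3 = -0.5/3 = -0.1667
  S[B,B] = ((-1.25)·(-1.25) + (-0.25)·(-0.25) + (2.75)·(2.75) + (-1.25)·(-1.25)) / 3 = 10.75/3 = 3.5833

S is symmetric (S[j,i] = S[i,j]). Assembling:

S = [[4.3333, -0.1667],
 [-0.1667, 3.5833]]


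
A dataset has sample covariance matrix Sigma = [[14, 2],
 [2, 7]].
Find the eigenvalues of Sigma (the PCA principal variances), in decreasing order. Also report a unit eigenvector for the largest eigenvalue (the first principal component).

Step 1 — characteristic polynomial of 2×2 Sigma:
  det(Sigma - λI) = λ² - trace · λ + det = 0.
  trace = 14 + 7 = 21, det = 14·7 - (2)² = 94.
Step 2 — discriminant:
  Δ = trace² - 4·det = 441 - 376 = 65.
Step 3 — eigenvalues:
  λ = (trace ± √Δ)/2 = (21 ± 8.0623)/2,
  λ_1 = 14.5311,  λ_2 = 6.4689.

Step 4 — unit eigenvector for λ_1: solve (Sigma - λ_1 I)v = 0. First row:
  (14 - 14.5311)·v_x + (2)·v_y = 0, i.e. (-0.5311)·v_x + (2)·v_y = 0,
  so v ∝ (b, λ_1 - a) = (2, 0.5311) = u.
  ||u|| = √((2)² + (0.5311)²) = √(4.2821) ≈ 2.0693,
  v_1 = u/||u|| ≈ (0.9665, 0.2567) (||v_1|| = 1).

λ_1 = 14.5311,  λ_2 = 6.4689;  v_1 ≈ (0.9665, 0.2567)


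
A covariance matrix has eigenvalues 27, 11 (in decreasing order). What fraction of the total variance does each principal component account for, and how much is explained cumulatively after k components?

Step 1 — total variance = trace(Sigma) = Σ λ_i = 27 + 11 = 38.

Step 2 — fraction explained by component i = λ_i / Σ λ:
  PC1: 27/38 = 0.7105
  PC2: 11/38 = 0.2895

Step 3 — cumulative fraction after k components = (λ_1 + ... + λ_k) / Σ λ:
  k = 1: 27/38 = 0.7105
  k = 2: (27 + 11)/38 = 38/38 = 1

Summary (fraction, with percent):

explained: PC1 0.7105 (71.05%), PC2 0.2895 (28.95%);  cumulative: 0.7105, 1


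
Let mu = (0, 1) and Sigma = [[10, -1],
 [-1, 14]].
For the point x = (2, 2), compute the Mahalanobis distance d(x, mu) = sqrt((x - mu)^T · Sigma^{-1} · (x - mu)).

Step 1 — centre the observation: (x - mu) = (2, 1).

Step 2 — invert Sigma. det(Sigma) = 10·14 - (-1)² = 139.
  Sigma^{-1} = (1/det) · [[d, -b], [-b, a]] = [[0.1007, 0.0072],
 [0.0072, 0.0719]].

Step 3 — form the quadratic (x - mu)^T · Sigma^{-1} · (x - mu):
  Sigma^{-1} · (x - mu) = (0.2086, 0.0863).
  (x - mu)^T · [Sigma^{-1} · (x - mu)] = (2)·(0.2086) + (1)·(0.0863) = 0.5036.

Step 4 — take square root: d = √(0.5036) ≈ 0.7096.

d(x, mu) = √(0.5036) ≈ 0.7096


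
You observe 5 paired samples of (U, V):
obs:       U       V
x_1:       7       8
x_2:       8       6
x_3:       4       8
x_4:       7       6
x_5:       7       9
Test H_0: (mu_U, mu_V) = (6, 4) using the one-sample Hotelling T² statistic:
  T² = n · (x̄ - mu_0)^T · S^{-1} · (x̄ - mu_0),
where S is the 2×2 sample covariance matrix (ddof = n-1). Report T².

Step 1 — sample mean vector:
  mean(U) = (7 + 8 + 4 + 7 + 7) / 5 = 33/5 = 6.6
  mean(V) = (8 + 6 + 8 + 6 + 9) / 5 = 37/5 = 7.4
  x̄ = (6.6, 7.4),  deviation x̄ - mu_0 = (6.6, 7.4) - (6, 4) = (0.6, 3.4).

Step 2 — sample covariance matrix, S[i,j] = (1/(n-1)) · Σ_k (x_{k,i} - mean_i) · (x_{k,j} - mean_j), divisor n-1 = 4:
  S[U,U] = ((0.4)·(0.4) + (1.4)·(1.4) + (-2.6)·(-2.6) + (0.4)·(0.4) + (0.4)·(0.4)) / 4 = 9.2/4 = 2.3
  S[U,V] = ((0.4)·(0.6) + (1.4)·(-1.4) + (-2.6)·(0.6) + (0.4)·(-1.4) + (0.4)·(1.6)) / 4 = -3.2/4 = -0.8
  S[V,V] = ((0.6)·(0.6) + (-1.4)·(-1.4) + (0.6)·(0.6) + (-1.4)·(-1.4) + (1.6)·(1.6)) / 4 = 7.2/4 = 1.8
  S = [[2.3, -0.8],
 [-0.8, 1.8]].

Step 3 — invert S. det(S) = 2.3·1.8 - (-0.8)² = 3.5.
  S^{-1} = (1/det) · [[d, -b], [-b, a]] = [[0.5143, 0.2286],
 [0.2286, 0.6571]].

Step 4 — quadratic form (x̄ - mu_0)^T · S^{-1} · (x̄ - mu_0):
  S^{-1} · (x̄ - mu_0) = (1.0857, 2.3714),
  (x̄ - mu_0)^T · [...] = (0.6)·(1.0857) + (3.4)·(2.3714) = 8.7143.

Step 5 — scale by n: T² = 5 · 8.7143 = 43.5714.

T² ≈ 43.5714


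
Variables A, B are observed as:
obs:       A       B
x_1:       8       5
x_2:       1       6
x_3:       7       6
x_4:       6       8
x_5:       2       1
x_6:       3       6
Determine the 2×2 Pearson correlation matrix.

Step 1 — column means:
  mean(A) = (8 + 1 + 7 + 6 + 2 + 3) / 6 = 27/6 = 4.5
  mean(B) = (5 + 6 + 6 + 8 + 1 + 6) / 6 = 32/6 = 5.3333

Step 2 — sample variances and covariances s[i,j] = (1/(n-1)) · Σ_k (x_{k,i} - mean_i) · (x_{k,j} - mean_j), with n-1 = 5:
  s[A,A] = ((3.5)·(3.5) + (-3.5)·(-3.5) + (2.5)·(2.5) + (1.5)·(1.5) + (-2.5)·(-2.5) + (-1.5)·(-1.5)) / 5 = 41.5/5 = 8.3
  s[A,B] = ((3.5)·(-0.3333) + (-3.5)·(0.6667) + (2.5)·(0.6667) + (1.5)·(2.6667) + (-2.5)·(-4.3333) + (-1.5)·(0.6667)) / 5 = 12/5 = 2.4
  s[B,B] = ((-0.3333)·(-0.3333) + (0.6667)·(0.6667) + (0.6667)·(0.6667) + (2.6667)·(2.6667) + (-4.3333)·(-4.3333) + (0.6667)·(0.6667)) / 5 = 27.3333/5 = 5.4667
  Sample standard deviations s_i = √(s[i,i]):
  s(A) = √(8.3) = 2.881
  s(B) = √(5.4667) = 2.3381

Step 3 — r_{ij} = s_{ij} / (s_i · s_j):
  r[A,A] = 1 (diagonal).
  r[A,B] = 2.4 / (2.881 · 2.3381) = 2.4 / 6.736 = 0.3563
  r[B,B] = 1 (diagonal).

R is symmetric with unit diagonal. Assembling:

R = [[1, 0.3563],
 [0.3563, 1]]


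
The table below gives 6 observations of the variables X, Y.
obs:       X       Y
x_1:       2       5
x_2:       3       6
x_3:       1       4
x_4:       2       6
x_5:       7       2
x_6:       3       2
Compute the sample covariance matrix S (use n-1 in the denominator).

Step 1 — column means:
  mean(X) = (2 + 3 + 1 + 2 + 7 + 3) / 6 = 18/6 = 3
  mean(Y) = (5 + 6 + 4 + 6 + 2 + 2) / 6 = 25/6 = 4.1667

Step 2 — sample covariance S[i,j] = (1/(n-1)) · Σ_k (x_{k,i} - mean_i) · (x_{k,j} - mean_j), with n-1 = 5.
  S[X,X] = ((-1)·(-1) + (0)·(0) + (-2)·(-2) + (-1)·(-1) + (4)·(4) + (0)·(0)) / 5 = 22/5 = 4.4
  S[X,Y] = ((-1)·(0.8333) + (0)·(1.8333) + (-2)·(-0.1667) + (-1)·(1.8333) + (4)·(-2.1667) + (0)·(-2.1667)) / 5 = -11/5 = -2.2
  S[Y,Y] = ((0.8333)·(0.8333) + (1.8333)·(1.8333) + (-0.1667)·(-0.1667) + (1.8333)·(1.8333) + (-2.1667)·(-2.1667) + (-2.1667)·(-2.1667)) / 5 = 16.8333/5 = 3.3667

S is symmetric (S[j,i] = S[i,j]). Assembling:

S = [[4.4, -2.2],
 [-2.2, 3.3667]]


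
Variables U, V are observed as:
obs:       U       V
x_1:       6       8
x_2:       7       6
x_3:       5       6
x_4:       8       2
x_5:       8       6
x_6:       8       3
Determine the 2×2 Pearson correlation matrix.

Step 1 — column means:
  mean(U) = (6 + 7 + 5 + 8 + 8 + 8) / 6 = 42/6 = 7
  mean(V) = (8 + 6 + 6 + 2 + 6 + 3) / 6 = 31/6 = 5.1667

Step 2 — sample variances and covariances s[i,j] = (1/(n-1)) · Σ_k (x_{k,i} - mean_i) · (x_{k,j} - mean_j), with n-1 = 5:
  s[U,U] = ((-1)·(-1) + (0)·(0) + (-2)·(-2) + (1)·(1) + (1)·(1) + (1)·(1)) / 5 = 8/5 = 1.6
  s[U,V] = ((-1)·(2.8333) + (0)·(0.8333) + (-2)·(0.8333) + (1)·(-3.1667) + (1)·(0.8333) + (1)·(-2.1667)) / 5 = -9/5 = -1.8
  s[V,V] = ((2.8333)·(2.8333) + (0.8333)·(0.8333) + (0.8333)·(0.8333) + (-3.1667)·(-3.1667) + (0.8333)·(0.8333) + (-2.1667)·(-2.1667)) / 5 = 24.8333/5 = 4.9667
  Sample standard deviations s_i = √(s[i,i]):
  s(U) = √(1.6) = 1.2649
  s(V) = √(4.9667) = 2.2286

Step 3 — r_{ij} = s_{ij} / (s_i · s_j):
  r[U,U] = 1 (diagonal).
  r[U,V] = -1.8 / (1.2649 · 2.2286) = -1.8 / 2.819 = -0.6385
  r[V,V] = 1 (diagonal).

R is symmetric with unit diagonal. Assembling:

R = [[1, -0.6385],
 [-0.6385, 1]]


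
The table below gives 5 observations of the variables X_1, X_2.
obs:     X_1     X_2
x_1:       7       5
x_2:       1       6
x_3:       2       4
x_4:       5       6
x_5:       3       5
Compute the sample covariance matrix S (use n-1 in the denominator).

Step 1 — column means:
  mean(X_1) = (7 + 1 + 2 + 5 + 3) / 5 = 18/5 = 3.6
  mean(X_2) = (5 + 6 + 4 + 6 + 5) / 5 = 26/5 = 5.2

Step 2 — sample covariance S[i,j] = (1/(n-1)) · Σ_k (x_{k,i} - mean_i) · (x_{k,j} - mean_j), with n-1 = 4.
  S[X_1,X_1] = ((3.4)·(3.4) + (-2.6)·(-2.6) + (-1.6)·(-1.6) + (1.4)·(1.4) + (-0.6)·(-0.6)) / 4 = 23.2/4 = 5.8
  S[X_1,X_2] = ((3.4)·(-0.2) + (-2.6)·(0.8) + (-1.6)·(-1.2) + (1.4)·(0.8) + (-0.6)·(-0.2)) / 4 = 0.4/4 = 0.1
  S[X_2,X_2] = ((-0.2)·(-0.2) + (0.8)·(0.8) + (-1.2)·(-1.2) + (0.8)·(0.8) + (-0.2)·(-0.2)) / 4 = 2.8/4 = 0.7

S is symmetric (S[j,i] = S[i,j]). Assembling:

S = [[5.8, 0.1],
 [0.1, 0.7]]


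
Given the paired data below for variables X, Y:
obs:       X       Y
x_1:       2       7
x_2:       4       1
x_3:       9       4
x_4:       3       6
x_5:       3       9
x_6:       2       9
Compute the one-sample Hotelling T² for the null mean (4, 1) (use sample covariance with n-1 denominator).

Step 1 — sample mean vector:
  mean(X) = (2 + 4 + 9 + 3 + 3 + 2) / 6 = 23/6 = 3.8333
  mean(Y) = (7 + 1 + 4 + 6 + 9 + 9) / 6 = 36/6 = 6
  x̄ = (3.8333, 6),  deviation x̄ - mu_0 = (3.8333, 6) - (4, 1) = (-0.1667, 5).

Step 2 — sample covariance matrix, S[i,j] = (1/(n-1)) · Σ_k (x_{k,i} - mean_i) · (x_{k,j} - mean_j), divisor n-1 = 5:
  S[X,X] = ((-1.8333)·(-1.8333) + (0.1667)·(0.1667) + (5.1667)·(5.1667) + (-0.8333)·(-0.8333) + (-0.8333)·(-0.8333) + (-1.8333)·(-1.8333)) / 5 = 34.8333/5 = 6.9667
  S[X,Y] = ((-1.8333)·(1) + (0.1667)·(-5) + (5.1667)·(-2) + (-0.8333)·(0) + (-0.8333)·(3) + (-1.8333)·(3)) / 5 = -21/5 = -4.2
  S[Y,Y] = ((1)·(1) + (-5)·(-5) + (-2)·(-2) + (0)·(0) + (3)·(3) + (3)·(3)) / 5 = 48/5 = 9.6
  S = [[6.9667, -4.2],
 [-4.2, 9.6]].

Step 3 — invert S. det(S) = 6.9667·9.6 - (-4.2)² = 49.24.
  S^{-1} = (1/det) · [[d, -b], [-b, a]] = [[0.195, 0.0853],
 [0.0853, 0.1415]].

Step 4 — quadratic form (x̄ - mu_0)^T · S^{-1} · (x̄ - mu_0):
  S^{-1} · (x̄ - mu_0) = (0.394, 0.6932),
  (x̄ - mu_0)^T · [...] = (-0.1667)·(0.394) + (5)·(0.6932) = 3.4004.

Step 5 — scale by n: T² = 6 · 3.4004 = 20.4021.

T² ≈ 20.4021


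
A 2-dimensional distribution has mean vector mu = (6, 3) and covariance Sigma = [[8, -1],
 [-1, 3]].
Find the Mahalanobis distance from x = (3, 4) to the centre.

Step 1 — centre the observation: (x - mu) = (-3, 1).

Step 2 — invert Sigma. det(Sigma) = 8·3 - (-1)² = 23.
  Sigma^{-1} = (1/det) · [[d, -b], [-b, a]] = [[0.1304, 0.0435],
 [0.0435, 0.3478]].

Step 3 — form the quadratic (x - mu)^T · Sigma^{-1} · (x - mu):
  Sigma^{-1} · (x - mu) = (-0.3478, 0.2174).
  (x - mu)^T · [Sigma^{-1} · (x - mu)] = (-3)·(-0.3478) + (1)·(0.2174) = 1.2609.

Step 4 — take square root: d = √(1.2609) ≈ 1.1229.

d(x, mu) = √(1.2609) ≈ 1.1229


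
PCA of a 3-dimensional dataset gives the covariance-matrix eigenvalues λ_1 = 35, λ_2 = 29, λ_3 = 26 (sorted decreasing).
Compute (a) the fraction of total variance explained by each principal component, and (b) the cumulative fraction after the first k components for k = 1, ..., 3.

Step 1 — total variance = trace(Sigma) = Σ λ_i = 35 + 29 + 26 = 90.

Step 2 — fraction explained by component i = λ_i / Σ λ:
  PC1: 35/90 = 0.3889
  PC2: 29/90 = 0.3222
  PC3: 26/90 = 0.2889

Step 3 — cumulative fraction after k components = (λ_1 + ... + λ_k) / Σ λ:
  k = 1: 35/90 = 0.3889
  k = 2: (35 + 29)/90 = 64/90 = 0.7111
  k = 3: (35 + 29 + 26)/90 = 90/90 = 1

Summary (fraction, with percent):

explained: PC1 0.3889 (38.89%), PC2 0.3222 (32.22%), PC3 0.2889 (28.89%);  cumulative: 0.3889, 0.7111, 1


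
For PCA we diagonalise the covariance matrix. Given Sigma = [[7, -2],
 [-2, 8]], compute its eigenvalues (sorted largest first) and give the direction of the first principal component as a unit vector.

Step 1 — characteristic polynomial of 2×2 Sigma:
  det(Sigma - λI) = λ² - trace · λ + det = 0.
  trace = 7 + 8 = 15, det = 7·8 - (-2)² = 52.
Step 2 — discriminant:
  Δ = trace² - 4·det = 225 - 208 = 17.
Step 3 — eigenvalues:
  λ = (trace ± √Δ)/2 = (15 ± 4.1231)/2,
  λ_1 = 9.5616,  λ_2 = 5.4384.

Step 4 — unit eigenvector for λ_1: solve (Sigma - λ_1 I)v = 0. First row:
  (7 - 9.5616)·v_x + (-2)·v_y = 0, i.e. (-2.5616)·v_x + (-2)·v_y = 0,
  so v ∝ (b, λ_1 - a) = (-2, 2.5616); multiply by -1 so the first entry is positive: u = (2, -2.5616).
  ||u|| = √((2)² + (-2.5616)²) = √(10.5616) ≈ 3.2499,
  v_1 = u/||u|| ≈ (0.6154, -0.7882) (||v_1|| = 1).

λ_1 = 9.5616,  λ_2 = 5.4384;  v_1 ≈ (0.6154, -0.7882)


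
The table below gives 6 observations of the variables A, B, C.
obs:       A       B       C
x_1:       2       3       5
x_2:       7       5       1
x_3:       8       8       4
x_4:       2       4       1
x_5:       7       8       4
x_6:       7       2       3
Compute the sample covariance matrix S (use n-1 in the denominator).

Step 1 — column means:
  mean(A) = (2 + 7 + 8 + 2 + 7 + 7) / 6 = 33/6 = 5.5
  mean(B) = (3 + 5 + 8 + 4 + 8 + 2) / 6 = 30/6 = 5
  mean(C) = (5 + 1 + 4 + 1 + 4 + 3) / 6 = 18/6 = 3

Step 2 — sample covariance S[i,j] = (1/(n-1)) · Σ_k (x_{k,i} - mean_i) · (x_{k,j} - mean_j), with n-1 = 5.
  S[A,A] = ((-3.5)·(-3.5) + (1.5)·(1.5) + (2.5)·(2.5) + (-3.5)·(-3.5) + (1.5)·(1.5) + (1.5)·(1.5)) / 5 = 37.5/5 = 7.5
  S[A,B] = ((-3.5)·(-2) + (1.5)·(0) + (2.5)·(3) + (-3.5)·(-1) + (1.5)·(3) + (1.5)·(-3)) / 5 = 18/5 = 3.6
  S[A,C] = ((-3.5)·(2) + (1.5)·(-2) + (2.5)·(1) + (-3.5)·(-2) + (1.5)·(1) + (1.5)·(0)) / 5 = 1/5 = 0.2
  S[B,B] = ((-2)·(-2) + (0)·(0) + (3)·(3) + (-1)·(-1) + (3)·(3) + (-3)·(-3)) / 5 = 32/5 = 6.4
  S[B,C] = ((-2)·(2) + (0)·(-2) + (3)·(1) + (-1)·(-2) + (3)·(1) + (-3)·(0)) / 5 = 4/5 = 0.8
  S[C,C] = ((2)·(2) + (-2)·(-2) + (1)·(1) + (-2)·(-2) + (1)·(1) + (0)·(0)) / 5 = 14/5 = 2.8

S is symmetric (S[j,i] = S[i,j]). Assembling:

S = [[7.5, 3.6, 0.2],
 [3.6, 6.4, 0.8],
 [0.2, 0.8, 2.8]]


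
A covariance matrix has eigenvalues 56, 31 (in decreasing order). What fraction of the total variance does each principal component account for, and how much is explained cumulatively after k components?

Step 1 — total variance = trace(Sigma) = Σ λ_i = 56 + 31 = 87.

Step 2 — fraction explained by component i = λ_i / Σ λ:
  PC1: 56/87 = 0.6437
  PC2: 31/87 = 0.3563

Step 3 — cumulative fraction after k components = (λ_1 + ... + λ_k) / Σ λ:
  k = 1: 56/87 = 0.6437
  k = 2: (56 + 31)/87 = 87/87 = 1

Summary (fraction, with percent):

explained: PC1 0.6437 (64.37%), PC2 0.3563 (35.63%);  cumulative: 0.6437, 1


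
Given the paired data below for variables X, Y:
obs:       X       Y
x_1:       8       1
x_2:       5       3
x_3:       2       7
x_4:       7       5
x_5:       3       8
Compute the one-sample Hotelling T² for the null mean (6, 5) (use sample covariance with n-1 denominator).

Step 1 — sample mean vector:
  mean(X) = (8 + 5 + 2 + 7 + 3) / 5 = 25/5 = 5
  mean(Y) = (1 + 3 + 7 + 5 + 8) / 5 = 24/5 = 4.8
  x̄ = (5, 4.8),  deviation x̄ - mu_0 = (5, 4.8) - (6, 5) = (-1, -0.2).

Step 2 — sample covariance matrix, S[i,j] = (1/(n-1)) · Σ_k (x_{k,i} - mean_i) · (x_{k,j} - mean_j), divisor n-1 = 4:
  S[X,X] = ((3)·(3) + (0)·(0) + (-3)·(-3) + (2)·(2) + (-2)·(-2)) / 4 = 26/4 = 6.5
  S[X,Y] = ((3)·(-3.8) + (0)·(-1.8) + (-3)·(2.2) + (2)·(0.2) + (-2)·(3.2)) / 4 = -24/4 = -6
  S[Y,Y] = ((-3.8)·(-3.8) + (-1.8)·(-1.8) + (2.2)·(2.2) + (0.2)·(0.2) + (3.2)·(3.2)) / 4 = 32.8/4 = 8.2
  S = [[6.5, -6],
 [-6, 8.2]].

Step 3 — invert S. det(S) = 6.5·8.2 - (-6)² = 17.3.
  S^{-1} = (1/det) · [[d, -b], [-b, a]] = [[0.474, 0.3468],
 [0.3468, 0.3757]].

Step 4 — quadratic form (x̄ - mu_0)^T · S^{-1} · (x̄ - mu_0):
  S^{-1} · (x̄ - mu_0) = (-0.5434, -0.422),
  (x̄ - mu_0)^T · [...] = (-1)·(-0.5434) + (-0.2)·(-0.422) = 0.6277.

Step 5 — scale by n: T² = 5 · 0.6277 = 3.1387.

T² ≈ 3.1387


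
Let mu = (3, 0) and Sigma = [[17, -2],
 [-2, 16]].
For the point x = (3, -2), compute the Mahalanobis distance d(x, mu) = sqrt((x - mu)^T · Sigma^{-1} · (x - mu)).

Step 1 — centre the observation: (x - mu) = (0, -2).

Step 2 — invert Sigma. det(Sigma) = 17·16 - (-2)² = 268.
  Sigma^{-1} = (1/det) · [[d, -b], [-b, a]] = [[0.0597, 0.0075],
 [0.0075, 0.0634]].

Step 3 — form the quadratic (x - mu)^T · Sigma^{-1} · (x - mu):
  Sigma^{-1} · (x - mu) = (-0.0149, -0.1269).
  (x - mu)^T · [Sigma^{-1} · (x - mu)] = (0)·(-0.0149) + (-2)·(-0.1269) = 0.2537.

Step 4 — take square root: d = √(0.2537) ≈ 0.5037.

d(x, mu) = √(0.2537) ≈ 0.5037


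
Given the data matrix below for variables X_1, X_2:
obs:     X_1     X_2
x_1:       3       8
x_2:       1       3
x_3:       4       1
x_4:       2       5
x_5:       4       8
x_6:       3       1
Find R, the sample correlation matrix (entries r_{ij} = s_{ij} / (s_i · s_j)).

Step 1 — column means:
  mean(X_1) = (3 + 1 + 4 + 2 + 4 + 3) / 6 = 17/6 = 2.8333
  mean(X_2) = (8 + 3 + 1 + 5 + 8 + 1) / 6 = 26/6 = 4.3333

Step 2 — sample variances and covariances s[i,j] = (1/(n-1)) · Σ_k (x_{k,i} - mean_i) · (x_{k,j} - mean_j), with n-1 = 5:
  s[X_1,X_1] = ((0.1667)·(0.1667) + (-1.8333)·(-1.8333) + (1.1667)·(1.1667) + (-0.8333)·(-0.8333) + (1.1667)·(1.1667) + (0.1667)·(0.1667)) / 5 = 6.8333/5 = 1.3667
  s[X_1,X_2] = ((0.1667)·(3.6667) + (-1.8333)·(-1.3333) + (1.1667)·(-3.3333) + (-0.8333)·(0.6667) + (1.1667)·(3.6667) + (0.1667)·(-3.3333)) / 5 = 2.3333/5 = 0.4667
  s[X_2,X_2] = ((3.6667)·(3.6667) + (-1.3333)·(-1.3333) + (-3.3333)·(-3.3333) + (0.6667)·(0.6667) + (3.6667)·(3.6667) + (-3.3333)·(-3.3333)) / 5 = 51.3333/5 = 10.2667
  Sample standard deviations s_i = √(s[i,i]):
  s(X_1) = √(1.3667) = 1.169
  s(X_2) = √(10.2667) = 3.2042

Step 3 — r_{ij} = s_{ij} / (s_i · s_j):
  r[X_1,X_1] = 1 (diagonal).
  r[X_1,X_2] = 0.4667 / (1.169 · 3.2042) = 0.4667 / 3.7458 = 0.1246
  r[X_2,X_2] = 1 (diagonal).

R is symmetric with unit diagonal. Assembling:

R = [[1, 0.1246],
 [0.1246, 1]]


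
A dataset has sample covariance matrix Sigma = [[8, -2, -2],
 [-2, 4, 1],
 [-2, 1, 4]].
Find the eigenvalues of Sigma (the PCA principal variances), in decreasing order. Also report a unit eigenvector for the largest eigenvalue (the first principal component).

Step 1 — characteristic polynomial p(λ) = det(λI - Sigma) = λ³ - tr·λ² + c_1·λ - det, where tr = trace, c_1 = sum of the principal 2×2 minors, det = det(Sigma):
  tr = 8 + 4 + 4 = 16,
  c_1 = (8·4 - (-2)²) + (8·4 - (-2)²) + (4·4 - (1)²) = 28 + 28 + 15 = 71,
  det = 8·(4·4 - (1)²) - (-2)·((-2)·4 - (1)·(-2)) + (-2)·((-2)·(1) - 4·(-2)) = 8·(15) - (-2)·(-6) + (-2)·(6) = 96.
  So p(λ) = λ³ - 16λ² + 71λ - 96.
Step 2 — look for an integer root (rational root theorem: any rational root is an integer divisor of 96). Testing λ = 3:
  p(3) = 27 - 144 + 213 - 96 = 0  ✓
  Dividing out (λ - 3): p(λ) = (λ - 3)(λ² - 13λ + 32).
Step 3 — remaining eigenvalues from the quadratic λ² - 13λ + 32 = 0:
  Δ = 13² - 4·32 = 169 - 128 = 41,  λ = (13 ± √41)/2 = (13 ± 6.4031)/2 ≈ 9.7016 or 3.2984.
  Sorted: λ_1 = 9.7016,  λ_2 = 3.2984,  λ_3 = 3  (check: sum = 16 = tr ✓).

Step 4 — unit eigenvector for λ_1 ≈ 9.7016: v spans the null space of (Sigma - λ_1 I), whose rows are
  r_1 = (-1.7016, -2, -2),  r_2 = (-2, -5.7016, 1),  r_3 = (-2, 1, -5.7016).
  v is orthogonal to every row, so take v ∝ r_1 × r_2 = ((-2)·(1) - (-2)·(-5.7016), (-2)·(-2) - (-1.7016)·(1), (-1.7016)·(-5.7016) - (-2)·(-2)) ≈ (-13.4031, 5.7016, 5.7016).
  Rescale (multiply by -1 so the first nonzero entry is positive): u = (13.4031, -5.7016, -5.7016).
  ||u|| = √((13.4031)² + (-5.7016)² + (-5.7016)²) = √(244.6594) ≈ 15.6416,  v_1 = u/||u|| ≈ (0.8569, -0.3645, -0.3645) (||v_1|| = 1).

λ_1 = 9.7016,  λ_2 = 3.2984,  λ_3 = 3;  v_1 ≈ (0.8569, -0.3645, -0.3645)


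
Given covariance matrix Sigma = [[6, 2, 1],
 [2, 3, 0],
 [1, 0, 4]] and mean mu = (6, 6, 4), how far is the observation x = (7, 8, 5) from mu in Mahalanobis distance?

Step 1 — centre the observation: (x - mu) = (1, 2, 1).

Step 2 — invert Sigma (cofactor / det for 3×3, or solve directly):
  Sigma^{-1} = [[0.2264, -0.1509, -0.0566],
 [-0.1509, 0.434, 0.0377],
 [-0.0566, 0.0377, 0.2642]].

Step 3 — form the quadratic (x - mu)^T · Sigma^{-1} · (x - mu):
  Sigma^{-1} · (x - mu) = (-0.1321, 0.7547, 0.283).
  (x - mu)^T · [Sigma^{-1} · (x - mu)] = (1)·(-0.1321) + (2)·(0.7547) + (1)·(0.283) = 1.6604.

Step 4 — take square root: d = √(1.6604) ≈ 1.2886.

d(x, mu) = √(1.6604) ≈ 1.2886


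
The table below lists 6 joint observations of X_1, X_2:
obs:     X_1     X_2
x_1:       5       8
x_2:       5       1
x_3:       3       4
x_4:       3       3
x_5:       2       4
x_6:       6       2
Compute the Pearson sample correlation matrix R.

Step 1 — column means:
  mean(X_1) = (5 + 5 + 3 + 3 + 2 + 6) / 6 = 24/6 = 4
  mean(X_2) = (8 + 1 + 4 + 3 + 4 + 2) / 6 = 22/6 = 3.6667

Step 2 — sample variances and covariances s[i,j] = (1/(n-1)) · Σ_k (x_{k,i} - mean_i) · (x_{k,j} - mean_j), with n-1 = 5:
  s[X_1,X_1] = ((1)·(1) + (1)·(1) + (-1)·(-1) + (-1)·(-1) + (-2)·(-2) + (2)·(2)) / 5 = 12/5 = 2.4
  s[X_1,X_2] = ((1)·(4.3333) + (1)·(-2.6667) + (-1)·(0.3333) + (-1)·(-0.6667) + (-2)·(0.3333) + (2)·(-1.6667)) / 5 = -2/5 = -0.4
  s[X_2,X_2] = ((4.3333)·(4.3333) + (-2.6667)·(-2.6667) + (0.3333)·(0.3333) + (-0.6667)·(-0.6667) + (0.3333)·(0.3333) + (-1.6667)·(-1.6667)) / 5 = 29.3333/5 = 5.8667
  Sample standard deviations s_i = √(s[i,i]):
  s(X_1) = √(2.4) = 1.5492
  s(X_2) = √(5.8667) = 2.4221

Step 3 — r_{ij} = s_{ij} / (s_i · s_j):
  r[X_1,X_1] = 1 (diagonal).
  r[X_1,X_2] = -0.4 / (1.5492 · 2.4221) = -0.4 / 3.7523 = -0.1066
  r[X_2,X_2] = 1 (diagonal).

R is symmetric with unit diagonal. Assembling:

R = [[1, -0.1066],
 [-0.1066, 1]]


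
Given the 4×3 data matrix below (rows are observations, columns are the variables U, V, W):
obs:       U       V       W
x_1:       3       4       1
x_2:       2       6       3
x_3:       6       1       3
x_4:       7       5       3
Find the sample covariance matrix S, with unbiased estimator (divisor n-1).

Step 1 — column means:
  mean(U) = (3 + 2 + 6 + 7) / 4 = 18/4 = 4.5
  mean(V) = (4 + 6 + 1 + 5) / 4 = 16/4 = 4
  mean(W) = (1 + 3 + 3 + 3) / 4 = 10/4 = 2.5

Step 2 — sample covariance S[i,j] = (1/(n-1)) · Σ_k (x_{k,i} - mean_i) · (x_{k,j} - mean_j), with n-1 = 3.
  S[U,U] = ((-1.5)·(-1.5) + (-2.5)·(-2.5) + (1.5)·(1.5) + (2.5)·(2.5)) / 3 = 17/3 = 5.6667
  S[U,V] = ((-1.5)·(0) + (-2.5)·(2) + (1.5)·(-3) + (2.5)·(1)) / 3 = -7/3 = -2.3333
  S[U,W] = ((-1.5)·(-1.5) + (-2.5)·(0.5) + (1.5)·(0.5) + (2.5)·(0.5)) / 3 = 3/3 = 1
  S[V,V] = ((0)·(0) + (2)·(2) + (-3)·(-3) + (1)·(1)) / 3 = 14/3 = 4.6667
  S[V,W] = ((0)·(-1.5) + (2)·(0.5) + (-3)·(0.5) + (1)·(0.5)) / 3 = 0/3 = 0
  S[W,W] = ((-1.5)·(-1.5) + (0.5)·(0.5) + (0.5)·(0.5) + (0.5)·(0.5)) / 3 = 3/3 = 1

S is symmetric (S[j,i] = S[i,j]). Assembling:

S = [[5.6667, -2.3333, 1],
 [-2.3333, 4.6667, 0],
 [1, 0, 1]]


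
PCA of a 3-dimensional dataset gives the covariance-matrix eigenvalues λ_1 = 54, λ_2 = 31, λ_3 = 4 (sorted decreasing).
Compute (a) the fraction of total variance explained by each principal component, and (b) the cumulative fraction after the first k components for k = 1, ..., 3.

Step 1 — total variance = trace(Sigma) = Σ λ_i = 54 + 31 + 4 = 89.

Step 2 — fraction explained by component i = λ_i / Σ λ:
  PC1: 54/89 = 0.6067
  PC2: 31/89 = 0.3483
  PC3: 4/89 = 0.0449

Step 3 — cumulative fraction after k components = (λ_1 + ... + λ_k) / Σ λ:
  k = 1: 54/89 = 0.6067
  k = 2: (54 + 31)/89 = 85/89 = 0.9551
  k = 3: (54 + 31 + 4)/89 = 89/89 = 1

Summary (fraction, with percent):

explained: PC1 0.6067 (60.67%), PC2 0.3483 (34.83%), PC3 0.0449 (4.49%);  cumulative: 0.6067, 0.9551, 1


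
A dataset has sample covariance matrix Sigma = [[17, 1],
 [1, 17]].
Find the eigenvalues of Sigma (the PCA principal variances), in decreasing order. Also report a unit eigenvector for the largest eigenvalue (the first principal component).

Step 1 — characteristic polynomial of 2×2 Sigma:
  det(Sigma - λI) = λ² - trace · λ + det = 0.
  trace = 17 + 17 = 34, det = 17·17 - (1)² = 288.
Step 2 — discriminant:
  Δ = trace² - 4·det = 1156 - 1152 = 4.
Step 3 — eigenvalues:
  λ = (trace ± √Δ)/2 = (34 ± 2)/2,
  λ_1 = 18,  λ_2 = 16.

Step 4 — unit eigenvector for λ_1: solve (Sigma - λ_1 I)v = 0. First row:
  (17 - 18)·v_x + (1)·v_y = 0, i.e. (-1)·v_x + (1)·v_y = 0,
  so v ∝ (b, λ_1 - a) = (1, 1) = u.
  ||u|| = √((1)² + (1)²) = √(2) ≈ 1.4142,
  v_1 = u/||u|| ≈ (0.7071, 0.7071) (||v_1|| = 1).

λ_1 = 18,  λ_2 = 16;  v_1 ≈ (0.7071, 0.7071)


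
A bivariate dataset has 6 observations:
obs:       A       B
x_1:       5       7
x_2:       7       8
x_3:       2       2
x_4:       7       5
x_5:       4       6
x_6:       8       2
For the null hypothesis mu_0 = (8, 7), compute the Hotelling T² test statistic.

Step 1 — sample mean vector:
  mean(A) = (5 + 7 + 2 + 7 + 4 + 8) / 6 = 33/6 = 5.5
  mean(B) = (7 + 8 + 2 + 5 + 6 + 2) / 6 = 30/6 = 5
  x̄ = (5.5, 5),  deviation x̄ - mu_0 = (5.5, 5) - (8, 7) = (-2.5, -2).

Step 2 — sample covariance matrix, S[i,j] = (1/(n-1)) · Σ_k (x_{k,i} - mean_i) · (x_{k,j} - mean_j), divisor n-1 = 5:
  S[A,A] = ((-0.5)·(-0.5) + (1.5)·(1.5) + (-3.5)·(-3.5) + (1.5)·(1.5) + (-1.5)·(-1.5) + (2.5)·(2.5)) / 5 = 25.5/5 = 5.1
  S[A,B] = ((-0.5)·(2) + (1.5)·(3) + (-3.5)·(-3) + (1.5)·(0) + (-1.5)·(1) + (2.5)·(-3)) / 5 = 5/5 = 1
  S[B,B] = ((2)·(2) + (3)·(3) + (-3)·(-3) + (0)·(0) + (1)·(1) + (-3)·(-3)) / 5 = 32/5 = 6.4
  S = [[5.1, 1],
 [1, 6.4]].

Step 3 — invert S. det(S) = 5.1·6.4 - (1)² = 31.64.
  S^{-1} = (1/det) · [[d, -b], [-b, a]] = [[0.2023, -0.0316],
 [-0.0316, 0.1612]].

Step 4 — quadratic form (x̄ - mu_0)^T · S^{-1} · (x̄ - mu_0):
  S^{-1} · (x̄ - mu_0) = (-0.4425, -0.2434),
  (x̄ - mu_0)^T · [...] = (-2.5)·(-0.4425) + (-2)·(-0.2434) = 1.5929.

Step 5 — scale by n: T² = 6 · 1.5929 = 9.5575.

T² ≈ 9.5575


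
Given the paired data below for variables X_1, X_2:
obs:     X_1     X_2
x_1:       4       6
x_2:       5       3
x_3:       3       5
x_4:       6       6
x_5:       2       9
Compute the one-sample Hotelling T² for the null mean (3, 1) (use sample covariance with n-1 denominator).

Step 1 — sample mean vector:
  mean(X_1) = (4 + 5 + 3 + 6 + 2) / 5 = 20/5 = 4
  mean(X_2) = (6 + 3 + 5 + 6 + 9) / 5 = 29/5 = 5.8
  x̄ = (4, 5.8),  deviation x̄ - mu_0 = (4, 5.8) - (3, 1) = (1, 4.8).

Step 2 — sample covariance matrix, S[i,j] = (1/(n-1)) · Σ_k (x_{k,i} - mean_i) · (x_{k,j} - mean_j), divisor n-1 = 4:
  S[X_1,X_1] = ((0)·(0) + (1)·(1) + (-1)·(-1) + (2)·(2) + (-2)·(-2)) / 4 = 10/4 = 2.5
  S[X_1,X_2] = ((0)·(0.2) + (1)·(-2.8) + (-1)·(-0.8) + (2)·(0.2) + (-2)·(3.2)) / 4 = -8/4 = -2
  S[X_2,X_2] = ((0.2)·(0.2) + (-2.8)·(-2.8) + (-0.8)·(-0.8) + (0.2)·(0.2) + (3.2)·(3.2)) / 4 = 18.8/4 = 4.7
  S = [[2.5, -2],
 [-2, 4.7]].

Step 3 — invert S. det(S) = 2.5·4.7 - (-2)² = 7.75.
  S^{-1} = (1/det) · [[d, -b], [-b, a]] = [[0.6065, 0.2581],
 [0.2581, 0.3226]].

Step 4 — quadratic form (x̄ - mu_0)^T · S^{-1} · (x̄ - mu_0):
  S^{-1} · (x̄ - mu_0) = (1.8452, 1.8065),
  (x̄ - mu_0)^T · [...] = (1)·(1.8452) + (4.8)·(1.8065) = 10.5161.

Step 5 — scale by n: T² = 5 · 10.5161 = 52.5806.

T² ≈ 52.5806


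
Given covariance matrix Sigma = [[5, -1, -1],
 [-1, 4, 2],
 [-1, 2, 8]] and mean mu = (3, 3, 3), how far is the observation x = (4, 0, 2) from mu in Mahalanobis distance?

Step 1 — centre the observation: (x - mu) = (1, -3, -1).

Step 2 — invert Sigma (cofactor / det for 3×3, or solve directly):
  Sigma^{-1} = [[0.2121, 0.0455, 0.0152],
 [0.0455, 0.2955, -0.0682],
 [0.0152, -0.0682, 0.1439]].

Step 3 — form the quadratic (x - mu)^T · Sigma^{-1} · (x - mu):
  Sigma^{-1} · (x - mu) = (0.0606, -0.7727, 0.0758).
  (x - mu)^T · [Sigma^{-1} · (x - mu)] = (1)·(0.0606) + (-3)·(-0.7727) + (-1)·(0.0758) = 2.303.

Step 4 — take square root: d = √(2.303) ≈ 1.5176.

d(x, mu) = √(2.303) ≈ 1.5176
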